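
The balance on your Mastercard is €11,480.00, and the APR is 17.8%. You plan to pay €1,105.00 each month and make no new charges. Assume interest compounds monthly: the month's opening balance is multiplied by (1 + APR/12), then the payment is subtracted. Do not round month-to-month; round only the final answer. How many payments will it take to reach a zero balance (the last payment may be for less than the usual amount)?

Monthly rate r = 17.8%/12 = 1.48333% = 0.0148333.
Recurrence: B ← B·(1+r) − €1,105.00.
Month 1: interest €170.29; balance after payment €10,545.29.
Month 2: interest €156.42; balance after payment €9,596.71.
Closed form: n = −ln(1 − rB₀/P)/ln(1+r) = −ln(0.84589)/ln(1.01483) ≈ 11.366, so the balance reaches zero during payment 12.

12 months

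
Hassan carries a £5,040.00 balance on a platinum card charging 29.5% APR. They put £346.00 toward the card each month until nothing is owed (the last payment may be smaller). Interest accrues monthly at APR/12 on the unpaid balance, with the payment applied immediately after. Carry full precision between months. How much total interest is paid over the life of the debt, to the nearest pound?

Monthly rate r = 29.5%/12 = 2.45833% = 0.0245833.
Payoff takes n = ⌈−ln(1 − rB₀/P)/ln(1+r)⌉ = ⌈18.254⌉ = 19 payments; the last is £88.59.
Total paid = 18·£346.00 + £88.59 = £6,316.59.
Total interest = total paid − principal = £6,316.59 − £5,040.00 = £1,276.59.

£1,277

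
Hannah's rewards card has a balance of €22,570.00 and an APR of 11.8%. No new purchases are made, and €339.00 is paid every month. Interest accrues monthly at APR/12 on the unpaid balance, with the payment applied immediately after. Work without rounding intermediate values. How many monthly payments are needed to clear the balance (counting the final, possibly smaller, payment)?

Monthly rate r = 11.8%/12 = 0.983333% = 0.00983333.
Recurrence: B ← B·(1+r) − €339.00.
Month 1: interest €221.94; balance after payment €22,452.94.
Month 2: interest €220.79; balance after payment €22,334.73.
Closed form: n = −ln(1 − rB₀/P)/ln(1+r) = −ln(0.34531)/ln(1.00983) ≈ 108.663, so the balance reaches zero during payment 109.

109 months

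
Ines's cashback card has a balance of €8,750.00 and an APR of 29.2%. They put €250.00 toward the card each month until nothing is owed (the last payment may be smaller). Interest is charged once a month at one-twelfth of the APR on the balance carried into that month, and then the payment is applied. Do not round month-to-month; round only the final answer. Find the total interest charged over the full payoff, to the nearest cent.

Monthly rate r = 29.2%/12 = 2.43333% = 0.0243333.
Payoff takes n = ⌈−ln(1 − rB₀/P)/ln(1+r)⌉ = ⌈79.373⌉ = 80 payments; the last is €94.04.
Total paid = 79·€250.00 + €94.04 = €19,844.04.
Total interest = total paid − principal = €19,844.04 − €8,750.00 = €11,094.04.

€11,094.04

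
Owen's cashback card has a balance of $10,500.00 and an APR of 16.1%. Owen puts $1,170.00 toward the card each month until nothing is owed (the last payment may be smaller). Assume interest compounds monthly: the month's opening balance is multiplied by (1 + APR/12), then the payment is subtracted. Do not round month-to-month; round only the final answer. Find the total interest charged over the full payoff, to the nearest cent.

Monthly rate r = 16.1%/12 = 1.34167% = 0.0134167.
Payoff takes n = ⌈−ln(1 − rB₀/P)/ln(1+r)⌉ = ⌈9.626⌉ = 10 payments; the last is $734.66.
Total paid = 9·$1,170.00 + $734.66 = $11,264.66.
Total interest = total paid − principal = $11,264.66 − $10,500.00 = $764.66.

$764.66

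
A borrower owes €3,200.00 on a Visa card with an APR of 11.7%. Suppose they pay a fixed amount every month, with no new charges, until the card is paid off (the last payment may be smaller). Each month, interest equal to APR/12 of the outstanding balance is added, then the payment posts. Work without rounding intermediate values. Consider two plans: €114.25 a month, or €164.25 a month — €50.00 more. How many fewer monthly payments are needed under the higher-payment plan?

11 fewer payments

Monthly rate r = 11.7%/12 = 0.975% = 0.00975.
At €114.25/mo: n = ⌈−ln(1 − rB₀/P)/ln(1+r)⌉ = 33 payments (last €99.65); total interest = total paid − €3,200.00 = €555.65.
At €164.25/mo: 22 payments (last €117.08); total interest €366.33.
Payments saved = 33 − 22 = 11.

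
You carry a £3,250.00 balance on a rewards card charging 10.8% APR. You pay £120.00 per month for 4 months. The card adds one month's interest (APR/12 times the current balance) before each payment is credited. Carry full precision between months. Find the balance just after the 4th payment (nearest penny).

Monthly rate r = 10.8%/12 = 0.9% = 0.009.
Each month: B ← B·(1+r) − £120.00.
Month 1: interest £29.25; balance after payment £3,159.25.
Month 2: interest £28.43; balance after payment £3,067.68.
Month 3: interest £27.61; balance after payment £2,975.29.
Month 4: interest £26.78; balance after payment £2,882.07.

£2,882.07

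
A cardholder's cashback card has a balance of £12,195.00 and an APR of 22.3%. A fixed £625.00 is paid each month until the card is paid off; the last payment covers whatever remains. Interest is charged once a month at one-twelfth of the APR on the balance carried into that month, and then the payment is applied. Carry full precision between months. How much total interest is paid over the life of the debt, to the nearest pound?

Monthly rate r = 22.3%/12 = 1.85833% = 0.0185833.
Payoff takes n = ⌈−ln(1 − rB₀/P)/ln(1+r)⌉ = ⌈24.459⌉ = 25 payments; the last is £288.19.
Total paid = 24·£625.00 + £288.19 = £15,288.19.
Total interest = total paid − principal = £15,288.19 − £12,195.00 = £3,093.19.

£3,093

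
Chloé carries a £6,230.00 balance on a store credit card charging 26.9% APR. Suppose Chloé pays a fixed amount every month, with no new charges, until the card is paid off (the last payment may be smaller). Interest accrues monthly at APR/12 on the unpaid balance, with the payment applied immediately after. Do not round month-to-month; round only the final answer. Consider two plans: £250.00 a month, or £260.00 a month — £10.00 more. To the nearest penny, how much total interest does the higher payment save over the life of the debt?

Monthly rate r = 26.9%/12 = 2.24167% = 0.0224167.
At £250.00/mo: n = ⌈−ln(1 − rB₀/P)/ln(1+r)⌉ = 37 payments (last £223.20); total interest = total paid − £6,230.00 = £2,993.20.
At £260.00/mo: 35 payments (last £194.95); total interest £2,804.95.
Interest saved = £2,993.20 − £2,804.95 = £188.25.

£188.25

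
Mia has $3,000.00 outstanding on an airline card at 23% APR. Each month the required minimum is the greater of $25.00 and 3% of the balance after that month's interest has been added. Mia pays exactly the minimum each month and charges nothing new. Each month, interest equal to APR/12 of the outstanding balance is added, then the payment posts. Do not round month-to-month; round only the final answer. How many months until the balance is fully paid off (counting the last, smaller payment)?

Monthly rate r = 23%/12 = 1.91667% = 0.0191667.
While 3% of the post-interest balance exceeds $25.00, each month B ← (B·(1+r))·(1 − 0.03), i.e. B shrinks by the factor (1+r)·0.97 = 0.98859.
This holds for months 1–114. Entering month 115 the balance is $811.06; 3% of the post-interest balance is now below $25.00, so the flat $25.00 minimum applies from here.
From month 115 a fixed $25.00 at rate r clears $811.06 in 52 more payments. Total: 114 + 52 = 166 months.

166 months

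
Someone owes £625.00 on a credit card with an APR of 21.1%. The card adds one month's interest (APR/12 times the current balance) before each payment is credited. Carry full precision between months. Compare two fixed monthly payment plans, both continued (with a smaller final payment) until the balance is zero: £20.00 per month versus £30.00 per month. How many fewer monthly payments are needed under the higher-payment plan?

Monthly rate r = 21.1%/12 = 1.75833% = 0.0175833.
At £20.00/mo: n = ⌈−ln(1 − rB₀/P)/ln(1+r)⌉ = 46 payments (last £14.92); total interest = total paid − £625.00 = £289.92.
At £30.00/mo: 27 payments (last £5.23); total interest £160.23.
Payments saved = 46 − 27 = 19.

19 fewer payments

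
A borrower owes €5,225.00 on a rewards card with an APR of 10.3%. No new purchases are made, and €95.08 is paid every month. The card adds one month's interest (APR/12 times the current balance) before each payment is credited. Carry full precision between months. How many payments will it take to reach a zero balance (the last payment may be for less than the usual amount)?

75 months

Monthly rate r = 10.3%/12 = 0.858333% = 0.00858333.
Recurrence: B ← B·(1+r) − €95.08.
Month 1: interest €44.85; balance after payment €5,174.77.
Month 2: interest €44.42; balance after payment €5,124.10.
Closed form: n = −ln(1 − rB₀/P)/ln(1+r) = −ln(0.52831)/ln(1.00858) ≈ 74.656, so the balance reaches zero during payment 75.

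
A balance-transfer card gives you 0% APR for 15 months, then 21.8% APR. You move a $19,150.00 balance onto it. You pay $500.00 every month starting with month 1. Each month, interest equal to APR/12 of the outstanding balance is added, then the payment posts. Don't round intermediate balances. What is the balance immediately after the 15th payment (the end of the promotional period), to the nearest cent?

Promo months 1–15 at r₀ = 0%/12 = 0; months 16+ at r₁ = 21.8%/12 = 0.0181667.
After month 15 (no interest yet): B = $19,150.00 − 15·$500.00 = $11,650.00.

$11,650.00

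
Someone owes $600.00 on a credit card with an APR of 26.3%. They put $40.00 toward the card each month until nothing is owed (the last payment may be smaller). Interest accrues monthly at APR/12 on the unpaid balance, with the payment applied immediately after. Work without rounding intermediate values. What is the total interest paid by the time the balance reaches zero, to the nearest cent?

Monthly rate r = 26.3%/12 = 2.19167% = 0.0219167.
Payoff takes n = ⌈−ln(1 − rB₀/P)/ln(1+r)⌉ = ⌈18.386⌉ = 19 payments; the last is $15.55.
Total paid = 18·$40.00 + $15.55 = $735.55.
Total interest = total paid − principal = $735.55 − $600.00 = $135.55.

$135.55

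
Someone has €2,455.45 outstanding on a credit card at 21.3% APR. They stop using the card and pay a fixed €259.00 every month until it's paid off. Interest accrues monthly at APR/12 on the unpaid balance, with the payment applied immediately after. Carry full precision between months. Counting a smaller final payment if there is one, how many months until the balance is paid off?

Monthly rate r = 21.3%/12 = 1.775% = 0.01775.
Recurrence: B ← B·(1+r) − €259.00.
Month 1: interest €43.58; balance after payment €2,240.03.
Month 2: interest €39.76; balance after payment €2,020.79.
Closed form: n = −ln(1 − rB₀/P)/ln(1+r) = −ln(0.83172)/ln(1.01775) ≈ 10.473, so the balance reaches zero during payment 11.

11 payments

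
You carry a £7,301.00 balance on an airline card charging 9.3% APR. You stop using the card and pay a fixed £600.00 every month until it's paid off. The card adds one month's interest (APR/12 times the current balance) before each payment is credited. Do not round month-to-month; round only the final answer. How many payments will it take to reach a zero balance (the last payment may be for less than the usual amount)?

Monthly rate r = 9.3%/12 = 0.775% = 0.00775.
Recurrence: B ← B·(1+r) − £600.00.
Month 1: interest £56.58; balance after payment £6,757.58.
Month 2: interest £52.37; balance after payment £6,209.95.
Closed form: n = −ln(1 − rB₀/P)/ln(1+r) = −ln(0.9057)/ln(1.00775) ≈ 12.830, so the balance reaches zero during payment 13.

13 payments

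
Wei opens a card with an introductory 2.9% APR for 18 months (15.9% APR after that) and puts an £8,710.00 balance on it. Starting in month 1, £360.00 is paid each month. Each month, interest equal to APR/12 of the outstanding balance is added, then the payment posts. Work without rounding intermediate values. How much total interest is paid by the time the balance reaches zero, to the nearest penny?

£390.38

Promo months 1–18 at r₀ = 2.9%/12 = 0.00241667; months 19+ at r₁ = 15.9%/12 = 0.01325.
After month 18: iterate B ← B·(1+r₀) − £360.00 for 18 months → £2,481.93.
Then at r₁ with £360.00/mo: n₂ = −ln(1 − r₁·B/P)/ln(1+r₁) ≈ 7.28 → 8 more payments.
Total paid = 25·£360.00 + £100.38 = £9,100.38; interest = £9,100.38 − £8,710.00 = £390.38.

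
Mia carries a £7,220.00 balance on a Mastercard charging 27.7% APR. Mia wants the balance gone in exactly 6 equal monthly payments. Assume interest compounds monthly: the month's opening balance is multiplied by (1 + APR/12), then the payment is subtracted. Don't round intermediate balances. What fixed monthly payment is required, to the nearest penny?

£1,302.40

Monthly rate r = 27.7%/12 = 2.30833% = 0.0230833.
Level-payment amortization: P = B₀·r / (1 − (1+r)^(−n)) = 7220.00·0.0230833 / (1 − 1.02308^(−6)).
Denominator 1 − (1+r)^(−6) = 0.12796495.
P = 166.662 / 0.12796495 ≈ 1302.40.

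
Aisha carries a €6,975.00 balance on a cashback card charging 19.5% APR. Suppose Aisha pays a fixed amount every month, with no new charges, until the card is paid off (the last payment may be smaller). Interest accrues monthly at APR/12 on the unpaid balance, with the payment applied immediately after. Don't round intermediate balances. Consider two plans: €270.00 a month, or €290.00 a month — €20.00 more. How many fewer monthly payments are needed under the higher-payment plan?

Monthly rate r = 19.5%/12 = 1.625% = 0.01625.
At €270.00/mo: n = ⌈−ln(1 − rB₀/P)/ln(1+r)⌉ = 34 payments (last €208.56); total interest = total paid − €6,975.00 = €2,143.56.
At €290.00/mo: 31 payments (last €218.01); total interest €1,943.01.
Payments saved = 34 − 31 = 3.

3 fewer payments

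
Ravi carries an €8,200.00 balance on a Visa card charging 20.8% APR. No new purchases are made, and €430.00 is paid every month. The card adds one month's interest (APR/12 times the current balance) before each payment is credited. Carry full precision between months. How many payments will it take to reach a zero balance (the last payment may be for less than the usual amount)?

Monthly rate r = 20.8%/12 = 1.73333% = 0.0173333.
Recurrence: B ← B·(1+r) − €430.00.
Month 1: interest €142.13; balance after payment €7,912.13.
Month 2: interest €137.14; balance after payment €7,619.28.
Closed form: n = −ln(1 − rB₀/P)/ln(1+r) = −ln(0.66946)/ln(1.01733) ≈ 23.351, so the balance reaches zero during payment 24.

24 months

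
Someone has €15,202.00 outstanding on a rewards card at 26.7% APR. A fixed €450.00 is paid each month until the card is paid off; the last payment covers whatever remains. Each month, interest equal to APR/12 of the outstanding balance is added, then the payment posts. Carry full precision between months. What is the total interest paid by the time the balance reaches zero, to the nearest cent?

Monthly rate r = 26.7%/12 = 2.225% = 0.02225.
Payoff takes n = ⌈−ln(1 − rB₀/P)/ln(1+r)⌉ = ⌈63.298⌉ = 64 payments; the last is €135.00.
Total paid = 63·€450.00 + €135.00 = €28,485.00.
Total interest = total paid − principal = €28,485.00 − €15,202.00 = €13,283.00.

€13,283.00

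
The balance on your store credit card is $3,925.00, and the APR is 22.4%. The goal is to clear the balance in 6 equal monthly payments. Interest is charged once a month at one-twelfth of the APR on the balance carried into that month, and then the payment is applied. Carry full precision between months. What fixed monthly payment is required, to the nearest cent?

Monthly rate r = 22.4%/12 = 1.86667% = 0.0186667.
Level-payment amortization: P = B₀·r / (1 − (1+r)^(−n)) = 3925.00·0.0186667 / (1 − 1.01867^(−6)).
Denominator 1 − (1+r)^(−6) = 0.105032161.
P = 73.2667 / 0.105032161 ≈ 697.56.

$697.56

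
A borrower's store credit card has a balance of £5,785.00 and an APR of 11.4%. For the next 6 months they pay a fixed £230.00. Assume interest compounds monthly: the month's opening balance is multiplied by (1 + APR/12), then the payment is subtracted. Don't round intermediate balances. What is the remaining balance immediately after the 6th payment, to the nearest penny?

£4,709.48

Monthly rate r = 11.4%/12 = 0.95% = 0.0095.
Each month: B ← B·(1+r) − £230.00.
Month 1: interest £54.96; balance after payment £5,609.96.
Month 2: interest £53.29; balance after payment £5,433.25.
Month 3: interest £51.62; balance after payment £5,254.87.
Month 4: interest £49.92; balance after payment £5,074.79.
Month 5: interest £48.21; balance after payment £4,893.00.
Month 6: interest £46.48; balance after payment £4,709.48.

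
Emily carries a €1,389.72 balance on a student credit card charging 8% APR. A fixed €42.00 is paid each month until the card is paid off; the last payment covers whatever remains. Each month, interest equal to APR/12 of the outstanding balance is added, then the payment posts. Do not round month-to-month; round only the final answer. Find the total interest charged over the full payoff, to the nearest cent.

Monthly rate r = 8%/12 = 0.666667% = 0.00666667.
Payoff takes n = ⌈−ln(1 − rB₀/P)/ln(1+r)⌉ = ⌈37.507⌉ = 38 payments; the last is €21.34.
Total paid = 37·€42.00 + €21.34 = €1,575.34.
Total interest = total paid − principal = €1,575.34 − €1,389.72 = €185.62.

€185.62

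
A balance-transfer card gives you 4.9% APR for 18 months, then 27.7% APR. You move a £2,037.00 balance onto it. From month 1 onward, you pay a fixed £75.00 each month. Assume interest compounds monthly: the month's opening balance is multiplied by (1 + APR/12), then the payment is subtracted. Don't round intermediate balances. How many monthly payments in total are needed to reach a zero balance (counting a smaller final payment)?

Promo months 1–18 at r₀ = 4.9%/12 = 0.00408333; months 19+ at r₁ = 27.7%/12 = 0.0230833.
After month 18: iterate B ← B·(1+r₀) − £75.00 for 18 months → £794.14.
Then at r₁ with £75.00/mo: n₂ = −ln(1 − r₁·B/P)/ln(1+r₁) ≈ 12.28 → 13 more payments.

31 payments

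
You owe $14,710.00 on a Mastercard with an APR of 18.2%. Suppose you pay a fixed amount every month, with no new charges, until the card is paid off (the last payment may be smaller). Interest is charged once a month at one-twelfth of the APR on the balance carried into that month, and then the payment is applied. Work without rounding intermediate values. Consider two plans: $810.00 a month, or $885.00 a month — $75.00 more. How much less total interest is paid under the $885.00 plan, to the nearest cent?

Monthly rate r = 18.2%/12 = 1.51667% = 0.0151667.
At $810.00/mo: n = ⌈−ln(1 − rB₀/P)/ln(1+r)⌉ = 22 payments (last $328.30); total interest = total paid − $14,710.00 = $2,628.30.
At $885.00/mo: 20 payments (last $264.34); total interest $2,369.34.
Interest saved = $2,628.30 − $2,369.34 = $258.96.

$258.96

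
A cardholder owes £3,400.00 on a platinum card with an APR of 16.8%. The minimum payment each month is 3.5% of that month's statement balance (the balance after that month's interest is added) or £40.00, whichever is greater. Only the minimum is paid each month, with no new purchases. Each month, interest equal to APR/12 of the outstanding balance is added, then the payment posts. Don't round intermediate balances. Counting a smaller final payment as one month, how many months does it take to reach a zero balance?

Monthly rate r = 16.8%/12 = 1.4% = 0.014.
While 3.5% of the post-interest balance exceeds £40.00, each month B ← (B·(1+r))·(1 − 0.035), i.e. B shrinks by the factor (1+r)·0.965 = 0.97851.
This holds for months 1–51. Entering month 52 the balance is £1,122.81; 3.5% of the post-interest balance is now below £40.00, so the flat £40.00 minimum applies from here.
From month 52 a fixed £40.00 at rate r clears £1,122.81 in 36 more payments. Total: 51 + 36 = 87 months.

87 months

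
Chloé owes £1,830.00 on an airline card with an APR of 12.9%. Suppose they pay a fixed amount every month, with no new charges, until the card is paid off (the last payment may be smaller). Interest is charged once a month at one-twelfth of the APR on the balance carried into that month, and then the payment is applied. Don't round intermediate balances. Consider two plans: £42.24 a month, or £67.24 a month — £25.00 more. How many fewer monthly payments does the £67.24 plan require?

26 fewer payments

Monthly rate r = 12.9%/12 = 1.075% = 0.01075.
At £42.24/mo: n = ⌈−ln(1 − rB₀/P)/ln(1+r)⌉ = 59 payments (last £26.46); total interest = total paid − £1,830.00 = £646.38.
At £67.24/mo: 33 payments (last £24.95); total interest £346.63.
Payments saved = 59 − 33 = 26.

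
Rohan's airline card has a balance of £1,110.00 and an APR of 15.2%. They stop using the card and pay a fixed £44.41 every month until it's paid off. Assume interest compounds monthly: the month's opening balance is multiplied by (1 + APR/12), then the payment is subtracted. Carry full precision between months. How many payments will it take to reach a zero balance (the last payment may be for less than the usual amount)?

31 payments

Monthly rate r = 15.2%/12 = 1.26667% = 0.0126667.
Recurrence: B ← B·(1+r) − £44.41.
Month 1: interest £14.06; balance after payment £1,079.65.
Month 2: interest £13.68; balance after payment £1,048.92.
Closed form: n = −ln(1 − rB₀/P)/ln(1+r) = −ln(0.6834)/ln(1.01267) ≈ 30.243, so the balance reaches zero during payment 31.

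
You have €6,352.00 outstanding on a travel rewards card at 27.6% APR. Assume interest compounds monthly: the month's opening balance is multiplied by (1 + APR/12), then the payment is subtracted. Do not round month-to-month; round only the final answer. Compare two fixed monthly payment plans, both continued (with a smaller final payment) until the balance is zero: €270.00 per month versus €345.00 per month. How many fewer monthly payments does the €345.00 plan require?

10 fewer payments

Monthly rate r = 27.6%/12 = 2.3% = 0.023.
At €270.00/mo: n = ⌈−ln(1 − rB₀/P)/ln(1+r)⌉ = 35 payments (last €69.12); total interest = total paid − €6,352.00 = €2,897.12.
At €345.00/mo: 25 payments (last €76.14); total interest €2,004.14.
Payments saved = 35 − 25 = 10.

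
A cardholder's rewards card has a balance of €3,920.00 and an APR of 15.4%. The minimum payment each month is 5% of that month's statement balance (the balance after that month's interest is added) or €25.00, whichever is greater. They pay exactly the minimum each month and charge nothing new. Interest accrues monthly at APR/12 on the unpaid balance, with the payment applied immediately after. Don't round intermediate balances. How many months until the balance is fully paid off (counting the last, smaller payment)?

77 months

Monthly rate r = 15.4%/12 = 1.28333% = 0.0128333.
While 5% of the post-interest balance exceeds €25.00, each month B ← (B·(1+r))·(1 − 0.05), i.e. B shrinks by the factor (1+r)·0.95 = 0.96219.
This holds for months 1–54. Entering month 55 the balance is €489.12; 5% of the post-interest balance is now below €25.00, so the flat €25.00 minimum applies from here.
From month 55 a fixed €25.00 at rate r clears €489.12 in 23 more payments. Total: 54 + 23 = 77 months.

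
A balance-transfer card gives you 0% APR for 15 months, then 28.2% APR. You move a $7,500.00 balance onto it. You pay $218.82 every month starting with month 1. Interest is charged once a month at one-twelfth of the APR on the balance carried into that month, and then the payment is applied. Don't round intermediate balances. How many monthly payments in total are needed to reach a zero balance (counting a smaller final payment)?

Promo months 1–15 at r₀ = 0%/12 = 0; months 16+ at r₁ = 28.2%/12 = 0.0235.
After month 15 (no interest yet): B = $7,500.00 − 15·$218.82 = $4,217.70.
Then at r₁ with $218.82/mo: n₂ = −ln(1 − r₁·B/P)/ln(1+r₁) ≈ 25.97 → 26 more payments.

41 payments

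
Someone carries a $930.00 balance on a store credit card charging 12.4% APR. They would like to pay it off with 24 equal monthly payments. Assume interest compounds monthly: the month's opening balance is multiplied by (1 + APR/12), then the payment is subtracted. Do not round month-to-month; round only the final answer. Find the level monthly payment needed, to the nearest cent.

$43.95

Monthly rate r = 12.4%/12 = 1.03333% = 0.0103333.
Level-payment amortization: P = B₀·r / (1 − (1+r)^(−n)) = 930.00·0.0103333 / (1 − 1.01033^(−24)).
Denominator 1 − (1+r)^(−24) = 0.218646359.
P = 9.61 / 0.218646359 ≈ 43.95.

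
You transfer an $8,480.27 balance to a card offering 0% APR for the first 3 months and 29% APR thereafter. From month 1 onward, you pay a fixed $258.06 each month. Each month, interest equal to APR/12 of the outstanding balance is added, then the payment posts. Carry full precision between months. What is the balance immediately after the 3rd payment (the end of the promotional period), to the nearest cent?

$7,706.09

Promo months 1–3 at r₀ = 0%/12 = 0; months 4+ at r₁ = 29%/12 = 0.0241667.
After month 3 (no interest yet): B = $8,480.27 − 3·$258.06 = $7,706.09.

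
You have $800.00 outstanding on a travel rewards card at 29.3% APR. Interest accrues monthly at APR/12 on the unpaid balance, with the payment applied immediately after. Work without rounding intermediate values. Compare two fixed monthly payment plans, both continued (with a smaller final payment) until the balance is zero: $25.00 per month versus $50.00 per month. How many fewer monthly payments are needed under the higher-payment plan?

Monthly rate r = 29.3%/12 = 2.44167% = 0.0244167.
At $25.00/mo: n = ⌈−ln(1 − rB₀/P)/ln(1+r)⌉ = 64 payments (last $0.46); total interest = total paid − $800.00 = $775.46.
At $50.00/mo: 21 payments (last $26.94); total interest $226.94.
Payments saved = 64 − 21 = 43.

43 fewer payments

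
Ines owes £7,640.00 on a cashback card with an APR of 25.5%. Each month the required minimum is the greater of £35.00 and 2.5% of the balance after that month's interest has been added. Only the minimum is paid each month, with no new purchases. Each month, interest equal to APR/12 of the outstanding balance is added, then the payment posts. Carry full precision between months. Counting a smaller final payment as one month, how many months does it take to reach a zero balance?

486 months

Monthly rate r = 25.5%/12 = 2.125% = 0.02125.
While 2.5% of the post-interest balance exceeds £35.00, each month B ← (B·(1+r))·(1 − 0.025), i.e. B shrinks by the factor (1+r)·0.975 = 0.99572.
This holds for months 1–401. Entering month 402 the balance is £1,367.43; 2.5% of the post-interest balance is now below £35.00, so the flat £35.00 minimum applies from here.
From month 402 a fixed £35.00 at rate r clears £1,367.43 in 85 more payments. Total: 401 + 85 = 486 months.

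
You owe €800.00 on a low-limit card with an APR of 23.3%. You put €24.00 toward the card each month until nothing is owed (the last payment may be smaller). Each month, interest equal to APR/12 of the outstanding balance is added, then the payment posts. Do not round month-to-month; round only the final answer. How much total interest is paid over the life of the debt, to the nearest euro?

Monthly rate r = 23.3%/12 = 1.94167% = 0.0194167.
Payoff takes n = ⌈−ln(1 − rB₀/P)/ln(1+r)⌉ = ⌈54.180⌉ = 55 payments; the last is €4.36.
Total paid = 54·€24.00 + €4.36 = €1,300.36.
Total interest = total paid − principal = €1,300.36 − €800.00 = €500.36.

€500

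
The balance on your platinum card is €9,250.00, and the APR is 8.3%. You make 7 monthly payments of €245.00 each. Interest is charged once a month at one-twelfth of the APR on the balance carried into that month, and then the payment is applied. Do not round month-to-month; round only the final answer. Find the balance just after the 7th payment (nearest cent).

Monthly rate r = 8.3%/12 = 0.691667% = 0.00691667.
Each month: B ← B·(1+r) − €245.00.
Month 1: interest €63.98; balance after payment €9,068.98.
Month 2: interest €62.73; balance after payment €8,886.71.
Month 3: interest €61.47; balance after payment €8,703.17.
Month 4: interest €60.20; balance after payment €8,518.37.
Month 5: interest €58.92; balance after payment €8,332.29.
Month 6: interest €57.63; balance after payment €8,144.92.
Month 7: interest €56.34; balance after payment €7,956.26.

€7,956.26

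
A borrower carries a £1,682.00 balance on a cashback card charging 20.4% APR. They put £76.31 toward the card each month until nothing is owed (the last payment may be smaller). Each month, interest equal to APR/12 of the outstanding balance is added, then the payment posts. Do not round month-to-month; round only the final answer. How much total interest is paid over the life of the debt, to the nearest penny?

Monthly rate r = 20.4%/12 = 1.7% = 0.017.
Payoff takes n = ⌈−ln(1 − rB₀/P)/ln(1+r)⌉ = ⌈27.854⌉ = 28 payments; the last is £65.24.
Total paid = 27·£76.31 + £65.24 = £2,125.61.
Total interest = total paid − principal = £2,125.61 − £1,682.00 = £443.61.

£443.61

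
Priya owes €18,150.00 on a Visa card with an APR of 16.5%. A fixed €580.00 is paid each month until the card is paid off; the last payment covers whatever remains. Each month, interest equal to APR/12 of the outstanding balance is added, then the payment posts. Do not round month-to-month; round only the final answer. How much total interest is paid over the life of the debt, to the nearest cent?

€5,745.35

Monthly rate r = 16.5%/12 = 1.375% = 0.01375.
Payoff takes n = ⌈−ln(1 − rB₀/P)/ln(1+r)⌉ = ⌈41.198⌉ = 42 payments; the last is €115.35.
Total paid = 41·€580.00 + €115.35 = €23,895.35.
Total interest = total paid − principal = €23,895.35 − €18,150.00 = €5,745.35.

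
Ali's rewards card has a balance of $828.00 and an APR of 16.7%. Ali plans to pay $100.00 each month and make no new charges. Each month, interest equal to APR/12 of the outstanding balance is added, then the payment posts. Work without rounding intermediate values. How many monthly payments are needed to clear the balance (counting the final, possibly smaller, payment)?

9 payments

Monthly rate r = 16.7%/12 = 1.39167% = 0.0139167.
Recurrence: B ← B·(1+r) − $100.00.
Month 1: interest $11.52; balance after payment $739.52.
Month 2: interest $10.29; balance after payment $649.81.
Closed form: n = −ln(1 − rB₀/P)/ln(1+r) = −ln(0.88477)/ln(1.01392) ≈ 8.858, so the balance reaches zero during payment 9.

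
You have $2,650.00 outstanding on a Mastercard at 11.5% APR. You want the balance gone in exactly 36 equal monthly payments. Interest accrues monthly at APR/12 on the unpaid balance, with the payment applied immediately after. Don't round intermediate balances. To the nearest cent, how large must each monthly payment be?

$87.39

Monthly rate r = 11.5%/12 = 0.958333% = 0.00958333.
Level-payment amortization: P = B₀·r / (1 − (1+r)^(−n)) = 2650.00·0.00958333 / (1 − 1.00958^(−36)).
Denominator 1 − (1+r)^(−36) = 0.29061534.
P = 25.3958 / 0.29061534 ≈ 87.39.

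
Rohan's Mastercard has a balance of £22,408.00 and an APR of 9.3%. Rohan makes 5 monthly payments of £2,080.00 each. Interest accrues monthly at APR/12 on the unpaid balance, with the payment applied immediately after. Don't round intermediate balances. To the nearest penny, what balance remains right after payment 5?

Monthly rate r = 9.3%/12 = 0.775% = 0.00775.
Each month: B ← B·(1+r) − £2,080.00.
Month 1: interest £173.66; balance after payment £20,501.66.
Month 2: interest £158.89; balance after payment £18,580.55.
Month 3: interest £144.00; balance after payment £16,644.55.
Month 4: interest £129.00; balance after payment £14,693.54.
Month 5: interest £113.87; balance after payment £12,727.42.

£12,727.42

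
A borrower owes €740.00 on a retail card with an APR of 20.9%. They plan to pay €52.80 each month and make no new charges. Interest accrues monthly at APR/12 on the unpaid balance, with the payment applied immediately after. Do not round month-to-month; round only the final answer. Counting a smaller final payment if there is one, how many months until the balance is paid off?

Monthly rate r = 20.9%/12 = 1.74167% = 0.0174167.
Recurrence: B ← B·(1+r) − €52.80.
Month 1: interest €12.89; balance after payment €700.09.
Month 2: interest €12.19; balance after payment €659.48.
Closed form: n = −ln(1 − rB₀/P)/ln(1+r) = −ln(0.7559)/ln(1.01742) ≈ 16.207, so the balance reaches zero during payment 17.

17 months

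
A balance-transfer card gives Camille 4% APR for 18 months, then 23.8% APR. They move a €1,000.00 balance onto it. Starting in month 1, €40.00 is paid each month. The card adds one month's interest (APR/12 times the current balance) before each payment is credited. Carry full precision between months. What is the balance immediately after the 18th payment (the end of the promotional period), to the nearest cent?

€320.96

Promo months 1–18 at r₀ = 4%/12 = 0.00333333; months 19+ at r₁ = 23.8%/12 = 0.0198333.
After month 18: iterate B ← B·(1+r₀) − €40.00 for 18 months → €320.96.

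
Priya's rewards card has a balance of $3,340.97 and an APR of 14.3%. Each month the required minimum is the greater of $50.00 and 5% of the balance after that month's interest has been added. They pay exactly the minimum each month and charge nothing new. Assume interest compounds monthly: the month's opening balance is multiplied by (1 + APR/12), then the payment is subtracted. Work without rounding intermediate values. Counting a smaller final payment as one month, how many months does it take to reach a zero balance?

54 months

Monthly rate r = 14.3%/12 = 1.19167% = 0.0119167.
While 5% of the post-interest balance exceeds $50.00, each month B ← (B·(1+r))·(1 − 0.05), i.e. B shrinks by the factor (1+r)·0.95 = 0.96132.
This holds for months 1–31. Entering month 32 the balance is $983.54; 5% of the post-interest balance is now below $50.00, so the flat $50.00 minimum applies from here.
From month 32 a fixed $50.00 at rate r clears $983.54 in 23 more payments. Total: 31 + 23 = 54 months.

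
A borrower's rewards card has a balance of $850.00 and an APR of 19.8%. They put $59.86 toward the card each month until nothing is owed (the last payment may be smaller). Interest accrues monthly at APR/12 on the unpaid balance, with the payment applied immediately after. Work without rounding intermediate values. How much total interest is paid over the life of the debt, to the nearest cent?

Monthly rate r = 19.8%/12 = 1.65% = 0.0165.
Payoff takes n = ⌈−ln(1 − rB₀/P)/ln(1+r)⌉ = ⌈16.313⌉ = 17 payments; the last is $18.81.
Total paid = 16·$59.86 + $18.81 = $976.57.
Total interest = total paid − principal = $976.57 − $850.00 = $126.57.

$126.57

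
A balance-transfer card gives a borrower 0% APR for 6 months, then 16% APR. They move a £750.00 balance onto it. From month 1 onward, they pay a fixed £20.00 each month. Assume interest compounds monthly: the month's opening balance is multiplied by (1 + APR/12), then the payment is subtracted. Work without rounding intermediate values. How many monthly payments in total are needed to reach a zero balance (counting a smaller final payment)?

48 months

Promo months 1–6 at r₀ = 0%/12 = 0; months 7+ at r₁ = 16%/12 = 0.0133333.
After month 6 (no interest yet): B = £750.00 − 6·£20.00 = £630.00.
Then at r₁ with £20.00/mo: n₂ = −ln(1 − r₁·B/P)/ln(1+r₁) ≈ 41.13 → 42 more payments.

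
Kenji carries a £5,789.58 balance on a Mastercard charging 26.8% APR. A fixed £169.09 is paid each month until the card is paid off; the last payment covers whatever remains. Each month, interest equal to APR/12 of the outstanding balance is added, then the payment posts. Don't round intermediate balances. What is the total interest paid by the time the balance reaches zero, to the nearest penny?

£5,287.00

Monthly rate r = 26.8%/12 = 2.23333% = 0.0223333.
Payoff takes n = ⌈−ln(1 − rB₀/P)/ln(1+r)⌉ = ⌈65.504⌉ = 66 payments; the last is £85.73.
Total paid = 65·£169.09 + £85.73 = £11,076.58.
Total interest = total paid − principal = £11,076.58 − £5,789.58 = £5,287.00.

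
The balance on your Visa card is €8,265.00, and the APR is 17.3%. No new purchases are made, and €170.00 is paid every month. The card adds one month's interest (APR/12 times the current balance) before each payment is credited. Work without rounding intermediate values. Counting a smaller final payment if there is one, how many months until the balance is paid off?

Monthly rate r = 17.3%/12 = 1.44167% = 0.0144167.
Recurrence: B ← B·(1+r) − €170.00.
Month 1: interest €119.15; balance after payment €8,214.15.
Month 2: interest €118.42; balance after payment €8,162.57.
Closed form: n = −ln(1 − rB₀/P)/ln(1+r) = −ln(0.2991)/ln(1.01442) ≈ 84.324, so the balance reaches zero during payment 85.

85 payments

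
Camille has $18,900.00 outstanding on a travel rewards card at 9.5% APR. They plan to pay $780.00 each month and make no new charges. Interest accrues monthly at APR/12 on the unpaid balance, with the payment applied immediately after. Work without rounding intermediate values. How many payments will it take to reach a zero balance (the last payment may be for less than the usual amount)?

28 months

Monthly rate r = 9.5%/12 = 0.791667% = 0.00791667.
Recurrence: B ← B·(1+r) − $780.00.
Month 1: interest $149.62; balance after payment $18,269.62.
Month 2: interest $144.63; balance after payment $17,634.26.
Closed form: n = −ln(1 − rB₀/P)/ln(1+r) = −ln(0.80817)/ln(1.00792) ≈ 27.009, so the balance reaches zero during payment 28.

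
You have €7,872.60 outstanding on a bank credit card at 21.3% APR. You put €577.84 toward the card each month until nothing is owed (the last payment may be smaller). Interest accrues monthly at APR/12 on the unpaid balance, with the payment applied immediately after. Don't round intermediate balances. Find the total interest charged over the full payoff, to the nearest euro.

€1,221

Monthly rate r = 21.3%/12 = 1.775% = 0.01775.
Payoff takes n = ⌈−ln(1 − rB₀/P)/ln(1+r)⌉ = ⌈15.735⌉ = 16 payments; the last is €425.71.
Total paid = 15·€577.84 + €425.71 = €9,093.31.
Total interest = total paid − principal = €9,093.31 − €7,872.60 = €1,220.71.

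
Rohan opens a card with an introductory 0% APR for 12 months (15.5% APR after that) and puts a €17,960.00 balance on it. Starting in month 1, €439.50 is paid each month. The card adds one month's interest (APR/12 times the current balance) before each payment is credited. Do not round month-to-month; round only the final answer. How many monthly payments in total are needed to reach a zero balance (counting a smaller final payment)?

Promo months 1–12 at r₀ = 0%/12 = 0; months 13+ at r₁ = 15.5%/12 = 0.0129167.
After month 12 (no interest yet): B = €17,960.00 − 12·€439.50 = €12,686.00.
Then at r₁ with €439.50/mo: n₂ = −ln(1 − r₁·B/P)/ln(1+r₁) ≈ 36.35 → 37 more payments.

49 months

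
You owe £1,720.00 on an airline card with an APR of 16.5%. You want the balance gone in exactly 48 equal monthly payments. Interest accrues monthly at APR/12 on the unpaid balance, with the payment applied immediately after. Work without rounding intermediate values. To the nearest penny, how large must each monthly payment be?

£49.19

Monthly rate r = 16.5%/12 = 1.375% = 0.01375.
Level-payment amortization: P = B₀·r / (1 − (1+r)^(−n)) = 1720.00·0.01375 / (1 − 1.01375^(−48)).
Denominator 1 − (1+r)^(−48) = 0.480819499.
P = 23.65 / 0.480819499 ≈ 49.19.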